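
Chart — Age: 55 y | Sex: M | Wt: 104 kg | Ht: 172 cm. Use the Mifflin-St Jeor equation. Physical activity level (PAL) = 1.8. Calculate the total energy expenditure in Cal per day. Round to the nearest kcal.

Mifflin-St Jeor (male): BMR = 10(104) + 6.25(172) − 5(55) + 5 = 1040 + 1075 − 275 + 5 = 1845 kcal/day.
TEE = BMR × activity factor = 1845 × 1.8 = 3321 kcal/day.

3321 Cal per day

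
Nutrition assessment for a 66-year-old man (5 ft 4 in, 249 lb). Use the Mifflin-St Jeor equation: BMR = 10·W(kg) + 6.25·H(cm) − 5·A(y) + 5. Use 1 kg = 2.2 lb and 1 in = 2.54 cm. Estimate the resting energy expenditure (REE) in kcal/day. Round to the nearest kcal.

1823 kcal/day

Convert to metric: weight = 249 ÷ 2.2 = 113.1818 kg; height = (5×12 + 4) × 2.54 = 64 × 2.54 = 162.56 cm.
Mifflin-St Jeor (male): BMR = 10(113.1818) + 6.25(162.56) − 5(66) + 5 = 1131.8182 + 1016 − 330 + 5 = 1822.8182 kcal/day.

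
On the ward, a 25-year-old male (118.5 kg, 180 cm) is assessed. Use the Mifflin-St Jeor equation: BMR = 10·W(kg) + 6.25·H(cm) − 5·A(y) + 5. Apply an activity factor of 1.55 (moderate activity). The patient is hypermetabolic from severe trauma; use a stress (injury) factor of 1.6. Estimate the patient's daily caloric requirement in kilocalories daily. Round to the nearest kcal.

Mifflin-St Jeor (male): BMR = 10(118.5) + 6.25(180) − 5(25) + 5 = 1185 + 1125 − 125 + 5 = 2190 kcal/day.
TEE = BMR × activity factor = 2190 × 1.55 = 3394.5 kcal/day.
Apply stress factor: 3394.5 × 1.6 = 5431.2 kcal/day.

5431 kilocalories daily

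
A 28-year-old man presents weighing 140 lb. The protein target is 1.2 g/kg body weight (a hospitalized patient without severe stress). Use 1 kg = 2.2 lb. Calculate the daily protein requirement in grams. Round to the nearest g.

76 g/day

Weight in kg = 140 ÷ 2.2 = 63.6364 kg.
Protein = 1.2 g/kg × 63.6364 kg = 76.3636 g/day.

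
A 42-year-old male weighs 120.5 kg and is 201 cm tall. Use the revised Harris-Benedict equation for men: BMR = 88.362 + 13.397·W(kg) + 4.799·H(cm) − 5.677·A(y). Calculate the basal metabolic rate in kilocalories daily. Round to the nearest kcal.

Harris-Benedict: BMR = 88.362 + 13.397(120.5) + 4.799(201) − 5.677(42) = 2428.8655 kcal/day.

2429 kilocalories daily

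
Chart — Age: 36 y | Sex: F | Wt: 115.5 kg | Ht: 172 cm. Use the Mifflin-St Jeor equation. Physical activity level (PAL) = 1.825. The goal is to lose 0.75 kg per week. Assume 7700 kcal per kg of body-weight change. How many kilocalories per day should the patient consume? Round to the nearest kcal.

2622 kilocalories per day

Mifflin-St Jeor (female): BMR = 10(115.5) + 6.25(172) − 5(36) − 161 = 1155 + 1075 − 180 − 161 = 1889 kcal/day.
TEE = 1889 × 1.825 = 3447.425 kcal/day.
Required daily deficit = 0.75 × 7700 ÷ 7 = 825 kcal/day.
Target intake = 3447.425 − 825 = 2622.425 kcal/day.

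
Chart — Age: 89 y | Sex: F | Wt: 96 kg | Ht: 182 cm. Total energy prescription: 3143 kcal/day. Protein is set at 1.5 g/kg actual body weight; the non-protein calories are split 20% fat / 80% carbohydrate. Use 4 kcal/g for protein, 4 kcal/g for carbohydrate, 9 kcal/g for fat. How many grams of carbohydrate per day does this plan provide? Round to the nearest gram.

Protein = 1.5 × 96 = 144 g → 144 × 4 = 576 kcal.
Non-protein calories = 3143 − 576 = 2567 kcal.
Fat: 20% × 2567 = 513.4 kcal; carbohydrate: 2053.6 kcal.
Carbohydrate: 2053.6 kcal ÷ 4 kcal/g = 513.4 g.

513 g/day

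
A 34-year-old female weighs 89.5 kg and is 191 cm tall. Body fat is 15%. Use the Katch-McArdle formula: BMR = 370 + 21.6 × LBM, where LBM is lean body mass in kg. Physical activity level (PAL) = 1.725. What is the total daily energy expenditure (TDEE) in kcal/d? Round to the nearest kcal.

3473 kcal/d

LBM = 89.5 × (1 − 0.15) = 76.075 kg. Katch-McArdle: BMR = 370 + 21.6 × 76.075 = 2013.22 kcal/day.
TEE = BMR × activity factor = 2013.22 × 1.725 = 3472.8045 kcal/day.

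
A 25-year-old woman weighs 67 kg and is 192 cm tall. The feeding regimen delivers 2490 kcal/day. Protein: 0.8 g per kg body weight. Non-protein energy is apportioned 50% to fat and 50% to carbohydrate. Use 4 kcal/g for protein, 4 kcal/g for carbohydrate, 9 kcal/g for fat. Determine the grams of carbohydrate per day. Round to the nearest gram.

Protein = 0.8 × 67 = 53.6 g → 53.6 × 4 = 214.4 kcal.
Non-protein calories = 2490 − 214.4 = 2275.6 kcal.
Fat: 50% × 2275.6 = 1137.8 kcal; carbohydrate: 1137.8 kcal.
Carbohydrate: 1137.8 kcal ÷ 4 kcal/g = 284.45 g.

284 g/day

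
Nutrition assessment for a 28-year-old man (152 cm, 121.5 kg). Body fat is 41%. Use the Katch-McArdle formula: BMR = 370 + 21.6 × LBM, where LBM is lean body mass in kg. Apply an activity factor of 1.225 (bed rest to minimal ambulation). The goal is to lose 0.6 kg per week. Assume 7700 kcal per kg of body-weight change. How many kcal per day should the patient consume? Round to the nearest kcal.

1690 kcal per day

LBM = 121.5 × (1 − 0.41) = 71.685 kg. Katch-McArdle: BMR = 370 + 21.6 × 71.685 = 1918.396 kcal/day.
TEE = 1918.396 × 1.225 = 2350.0351 kcal/day.
Required daily deficit = 0.6 × 7700 ÷ 7 = 660 kcal/day.
Target intake = 2350.0351 − 660 = 1690.0351 kcal/day.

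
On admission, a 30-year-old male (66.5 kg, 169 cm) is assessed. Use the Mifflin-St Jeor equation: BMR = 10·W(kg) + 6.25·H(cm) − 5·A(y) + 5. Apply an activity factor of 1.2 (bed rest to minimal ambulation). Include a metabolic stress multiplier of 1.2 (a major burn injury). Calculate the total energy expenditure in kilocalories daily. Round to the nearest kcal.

Mifflin-St Jeor (male): BMR = 10(66.5) + 6.25(169) − 5(30) + 5 = 665 + 1056.25 − 150 + 5 = 1576.25 kcal/day.
TEE = BMR × activity factor = 1576.25 × 1.2 = 1891.5 kcal/day.
Apply stress factor: 1891.5 × 1.2 = 2269.8 kcal/day.

2270 kilocalories daily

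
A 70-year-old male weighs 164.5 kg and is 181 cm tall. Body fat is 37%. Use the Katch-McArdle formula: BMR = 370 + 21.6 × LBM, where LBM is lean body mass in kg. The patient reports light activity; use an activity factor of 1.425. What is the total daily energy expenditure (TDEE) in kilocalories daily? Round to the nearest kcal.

LBM = 164.5 × (1 − 0.37) = 103.635 kg. Katch-McArdle: BMR = 370 + 21.6 × 103.635 = 2608.516 kcal/day.
TEE = BMR × activity factor = 2608.516 × 1.425 = 3717.1353 kcal/day.

3717 kilocalories daily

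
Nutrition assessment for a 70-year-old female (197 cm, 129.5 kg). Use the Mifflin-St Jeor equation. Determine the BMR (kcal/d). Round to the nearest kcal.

2015 kcal/d

Mifflin-St Jeor (female): BMR = 10(129.5) + 6.25(197) − 5(70) − 161 = 1295 + 1231.25 − 350 − 161 = 2015.25 kcal/day.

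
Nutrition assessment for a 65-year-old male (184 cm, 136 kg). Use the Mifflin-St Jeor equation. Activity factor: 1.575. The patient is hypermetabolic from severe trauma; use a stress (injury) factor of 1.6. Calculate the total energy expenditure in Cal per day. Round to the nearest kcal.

Mifflin-St Jeor (male): BMR = 10(136) + 6.25(184) − 5(65) + 5 = 1360 + 1150 − 325 + 5 = 2190 kcal/day.
TEE = BMR × activity factor = 2190 × 1.575 = 3449.25 kcal/day.
Apply stress factor: 3449.25 × 1.6 = 5518.8 kcal/day.

5519 Cal per day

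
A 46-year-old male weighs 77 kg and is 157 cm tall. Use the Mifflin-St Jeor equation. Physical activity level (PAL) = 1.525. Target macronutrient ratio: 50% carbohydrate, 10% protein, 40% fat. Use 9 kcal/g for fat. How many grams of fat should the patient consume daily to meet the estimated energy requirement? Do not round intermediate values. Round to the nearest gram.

Mifflin-St Jeor (male): BMR = 10(77) + 6.25(157) − 5(46) + 5 = 770 + 981.25 − 230 + 5 = 1526.25 kcal/day.
TEE = 1526.25 × 1.525 = 2327.5313 kcal/day.
Fat energy = 40% × 2327.5313 = 931.0125 kcal.
Fat = 931.0125 ÷ 9 kcal/g = 103.4458 g.

103 g/day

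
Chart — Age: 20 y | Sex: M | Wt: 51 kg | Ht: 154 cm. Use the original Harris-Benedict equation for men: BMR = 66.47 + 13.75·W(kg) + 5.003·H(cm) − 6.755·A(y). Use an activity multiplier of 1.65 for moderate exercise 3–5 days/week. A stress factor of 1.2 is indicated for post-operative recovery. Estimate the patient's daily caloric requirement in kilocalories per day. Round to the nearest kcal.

Harris-Benedict: BMR = 66.47 + 13.75(51) + 5.003(154) − 6.755(20) = 1403.082 kcal/day.
TEE = BMR × activity factor = 1403.082 × 1.65 = 2315.0853 kcal/day.
Apply stress factor: 2315.0853 × 1.2 = 2778.1024 kcal/day.

2778 kilocalories per day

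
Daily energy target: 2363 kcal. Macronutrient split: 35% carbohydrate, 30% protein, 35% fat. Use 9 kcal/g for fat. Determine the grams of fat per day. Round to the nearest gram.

92 g/day

Fat energy = 35% × 2363 = 827.05 kcal.
At 9 kcal/g: 827.05 ÷ 9 = 91.8944 g.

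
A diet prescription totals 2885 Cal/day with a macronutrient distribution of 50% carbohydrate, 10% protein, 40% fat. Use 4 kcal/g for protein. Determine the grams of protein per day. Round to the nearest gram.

72 g/day

Protein energy = 10% × 2885 = 288.5 kcal.
At 4 kcal/g: 288.5 ÷ 4 = 72.125 g.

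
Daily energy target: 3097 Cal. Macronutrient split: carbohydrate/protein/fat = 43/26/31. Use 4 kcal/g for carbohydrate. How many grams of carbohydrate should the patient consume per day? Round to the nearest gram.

333 g/day

Carbohydrate energy = 43% × 3097 = 1331.71 kcal.
At 4 kcal/g: 1331.71 ÷ 4 = 332.9275 g.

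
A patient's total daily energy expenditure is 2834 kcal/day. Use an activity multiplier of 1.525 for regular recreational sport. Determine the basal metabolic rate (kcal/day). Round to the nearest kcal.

BMR = TEE ÷ activity factor = 2834 ÷ 1.525 = 1858.3607 kcal/day.

1858 kcal/day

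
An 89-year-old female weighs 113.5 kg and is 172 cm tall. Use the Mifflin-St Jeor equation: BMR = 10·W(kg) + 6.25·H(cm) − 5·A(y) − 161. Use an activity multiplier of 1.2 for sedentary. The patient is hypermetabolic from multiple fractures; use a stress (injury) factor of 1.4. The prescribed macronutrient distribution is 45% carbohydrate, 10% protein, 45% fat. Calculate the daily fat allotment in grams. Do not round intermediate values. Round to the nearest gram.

Mifflin-St Jeor (female): BMR = 10(113.5) + 6.25(172) − 5(89) − 161 = 1135 + 1075 − 445 − 161 = 1604 kcal/day.
TEE = 1604 × 1.2 = 1924.8 kcal/day.
With stress factor 1.4: 1924.8 × 1.4 = 2694.72 kcal/day.
Fat energy = 45% × 2694.72 = 1212.624 kcal.
Fat = 1212.624 ÷ 9 kcal/g = 134.736 g.

135 g/day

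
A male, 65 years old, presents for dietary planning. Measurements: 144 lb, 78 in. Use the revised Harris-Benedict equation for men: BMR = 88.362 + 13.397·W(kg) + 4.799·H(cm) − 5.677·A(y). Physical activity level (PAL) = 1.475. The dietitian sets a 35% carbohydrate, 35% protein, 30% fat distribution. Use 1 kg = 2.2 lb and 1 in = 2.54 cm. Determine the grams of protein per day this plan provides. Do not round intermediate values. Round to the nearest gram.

Convert to metric: weight = 144 ÷ 2.2 = 65.4545 kg; height = 78 × 2.54 = 198.12 cm.
Harris-Benedict: BMR = 88.362 + 13.397(65.4545) + 4.799(198.12) − 5.677(65) = 1547.0294 kcal/day.
TEE = 1547.0294 × 1.475 = 2281.8684 kcal/day.
Protein energy = 35% × 2281.8684 = 798.6539 kcal.
Protein = 798.6539 ÷ 4 kcal/g = 199.6635 g.

200 g/day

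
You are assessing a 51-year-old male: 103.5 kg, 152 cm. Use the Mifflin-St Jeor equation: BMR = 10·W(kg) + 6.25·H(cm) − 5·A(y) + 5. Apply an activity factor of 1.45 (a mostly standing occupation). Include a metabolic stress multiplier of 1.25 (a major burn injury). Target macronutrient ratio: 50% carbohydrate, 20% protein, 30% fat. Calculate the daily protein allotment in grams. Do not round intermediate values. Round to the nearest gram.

Mifflin-St Jeor (male): BMR = 10(103.5) + 6.25(152) − 5(51) + 5 = 1035 + 950 − 255 + 5 = 1735 kcal/day.
TEE = 1735 × 1.45 = 2515.75 kcal/day.
With stress factor 1.25: 2515.75 × 1.25 = 3144.6875 kcal/day.
Protein energy = 20% × 3144.6875 = 628.9375 kcal.
Protein = 628.9375 ÷ 4 kcal/g = 157.2344 g.

157 g/day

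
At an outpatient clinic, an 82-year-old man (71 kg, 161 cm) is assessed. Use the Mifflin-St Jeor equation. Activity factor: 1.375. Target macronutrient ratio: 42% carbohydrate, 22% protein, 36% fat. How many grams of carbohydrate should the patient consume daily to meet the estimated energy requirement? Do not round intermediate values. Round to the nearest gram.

Mifflin-St Jeor (male): BMR = 10(71) + 6.25(161) − 5(82) + 5 = 710 + 1006.25 − 410 + 5 = 1311.25 kcal/day.
TEE = 1311.25 × 1.375 = 1802.9688 kcal/day.
Carbohydrate energy = 42% × 1802.9688 = 757.2469 kcal.
Carbohydrate = 757.2469 ÷ 4 kcal/g = 189.3117 g.

189 g/day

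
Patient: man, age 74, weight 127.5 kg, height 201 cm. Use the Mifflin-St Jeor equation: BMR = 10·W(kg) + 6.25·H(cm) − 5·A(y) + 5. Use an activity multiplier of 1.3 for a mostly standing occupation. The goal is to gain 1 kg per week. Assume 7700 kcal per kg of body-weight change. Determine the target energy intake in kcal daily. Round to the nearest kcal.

3916 kcal daily

Mifflin-St Jeor (male): BMR = 10(127.5) + 6.25(201) − 5(74) + 5 = 1275 + 1256.25 − 370 + 5 = 2166.25 kcal/day.
TEE = 2166.25 × 1.3 = 2816.125 kcal/day.
Required daily surplus = 1 × 7700 ÷ 7 = 1100 kcal/day.
Target intake = 2816.125 + 1100 = 3916.125 kcal/day.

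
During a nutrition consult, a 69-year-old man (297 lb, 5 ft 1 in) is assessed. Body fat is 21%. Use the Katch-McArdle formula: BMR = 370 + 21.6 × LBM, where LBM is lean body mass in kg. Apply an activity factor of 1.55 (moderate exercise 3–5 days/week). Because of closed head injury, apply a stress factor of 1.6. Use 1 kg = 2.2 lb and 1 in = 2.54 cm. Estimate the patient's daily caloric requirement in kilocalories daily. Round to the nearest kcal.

Convert to metric: weight = 297 ÷ 2.2 = 135 kg; height = (5×12 + 1) × 2.54 = 61 × 2.54 = 154.94 cm.
LBM = 135 × (1 − 0.21) = 106.65 kg. Katch-McArdle: BMR = 370 + 21.6 × 106.65 = 2673.64 kcal/day.
TEE = BMR × activity factor = 2673.64 × 1.55 = 4144.142 kcal/day.
Apply stress factor: 4144.142 × 1.6 = 6630.6272 kcal/day.

6631 kilocalories daily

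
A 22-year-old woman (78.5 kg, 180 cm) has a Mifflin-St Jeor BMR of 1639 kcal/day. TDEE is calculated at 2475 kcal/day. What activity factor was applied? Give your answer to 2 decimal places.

Activity factor = TEE ÷ BMR = 2475 ÷ 1639 = 1.51.

1.51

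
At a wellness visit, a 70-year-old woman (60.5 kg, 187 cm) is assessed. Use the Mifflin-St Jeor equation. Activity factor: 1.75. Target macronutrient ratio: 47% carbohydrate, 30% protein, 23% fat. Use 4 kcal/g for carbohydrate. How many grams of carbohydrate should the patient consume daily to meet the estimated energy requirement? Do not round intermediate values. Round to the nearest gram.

260 g/day

Mifflin-St Jeor (female): BMR = 10(60.5) + 6.25(187) − 5(70) − 161 = 605 + 1168.75 − 350 − 161 = 1262.75 kcal/day.
TEE = 1262.75 × 1.75 = 2209.8125 kcal/day.
Carbohydrate energy = 47% × 2209.8125 = 1038.6119 kcal.
Carbohydrate = 1038.6119 ÷ 4 kcal/g = 259.653 g.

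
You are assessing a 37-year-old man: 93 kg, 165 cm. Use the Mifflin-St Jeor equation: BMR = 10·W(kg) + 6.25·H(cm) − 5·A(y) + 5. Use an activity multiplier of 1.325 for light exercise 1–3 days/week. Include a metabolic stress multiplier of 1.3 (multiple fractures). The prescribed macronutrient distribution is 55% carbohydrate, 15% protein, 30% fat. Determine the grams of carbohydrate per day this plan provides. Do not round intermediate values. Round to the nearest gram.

Mifflin-St Jeor (male): BMR = 10(93) + 6.25(165) − 5(37) + 5 = 930 + 1031.25 − 185 + 5 = 1781.25 kcal/day.
TEE = 1781.25 × 1.325 = 2360.1563 kcal/day.
With stress factor 1.3: 2360.1563 × 1.3 = 3068.2031 kcal/day.
Carbohydrate energy = 55% × 3068.2031 = 1687.5117 kcal.
Carbohydrate = 1687.5117 ÷ 4 kcal/g = 421.8779 g.

422 g/day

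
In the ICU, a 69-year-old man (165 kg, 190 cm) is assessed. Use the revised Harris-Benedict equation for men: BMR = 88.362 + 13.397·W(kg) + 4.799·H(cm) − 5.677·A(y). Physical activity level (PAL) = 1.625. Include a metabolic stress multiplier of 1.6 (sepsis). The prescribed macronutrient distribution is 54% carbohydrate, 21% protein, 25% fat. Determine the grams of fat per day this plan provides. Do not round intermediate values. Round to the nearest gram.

204 g/day

Harris-Benedict: BMR = 88.362 + 13.397(165) + 4.799(190) − 5.677(69) = 2818.964 kcal/day.
TEE = 2818.964 × 1.625 = 4580.8165 kcal/day.
With stress factor 1.6: 4580.8165 × 1.6 = 7329.3064 kcal/day.
Fat energy = 25% × 7329.3064 = 1832.3266 kcal.
Fat = 1832.3266 ÷ 9 kcal/g = 203.5918 g.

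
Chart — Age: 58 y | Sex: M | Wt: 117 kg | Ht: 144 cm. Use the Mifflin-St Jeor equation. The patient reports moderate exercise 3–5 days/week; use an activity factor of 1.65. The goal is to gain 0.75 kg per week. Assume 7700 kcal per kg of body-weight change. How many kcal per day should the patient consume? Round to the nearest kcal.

Mifflin-St Jeor (male): BMR = 10(117) + 6.25(144) − 5(58) + 5 = 1170 + 900 − 290 + 5 = 1785 kcal/day.
TEE = 1785 × 1.65 = 2945.25 kcal/day.
Required daily surplus = 0.75 × 7700 ÷ 7 = 825 kcal/day.
Target intake = 2945.25 + 825 = 3770.25 kcal/day.

3770 kcal per day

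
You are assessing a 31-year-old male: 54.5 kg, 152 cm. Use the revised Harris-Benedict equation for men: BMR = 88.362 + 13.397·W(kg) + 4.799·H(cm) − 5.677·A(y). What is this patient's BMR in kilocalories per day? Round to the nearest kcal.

Harris-Benedict: BMR = 88.362 + 13.397(54.5) + 4.799(152) − 5.677(31) = 1371.9595 kcal/day.

1372 kilocalories per day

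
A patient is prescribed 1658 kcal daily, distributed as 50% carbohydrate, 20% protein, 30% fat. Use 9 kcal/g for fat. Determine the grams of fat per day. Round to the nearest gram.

Fat energy = 30% × 1658 = 497.4 kcal.
At 9 kcal/g: 497.4 ÷ 9 = 55.2667 g.

55 g/day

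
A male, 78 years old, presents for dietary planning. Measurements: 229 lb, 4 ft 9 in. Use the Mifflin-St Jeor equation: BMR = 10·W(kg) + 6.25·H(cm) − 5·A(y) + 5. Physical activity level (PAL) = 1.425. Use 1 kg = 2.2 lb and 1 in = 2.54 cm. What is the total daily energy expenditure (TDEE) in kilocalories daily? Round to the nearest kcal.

Convert to metric: weight = 229 ÷ 2.2 = 104.0909 kg; height = (4×12 + 9) × 2.54 = 57 × 2.54 = 144.78 cm.
Mifflin-St Jeor (male): BMR = 10(104.0909) + 6.25(144.78) − 5(78) + 5 = 1040.9091 + 904.875 − 390 + 5 = 1560.7841 kcal/day.
TEE = BMR × activity factor = 1560.7841 × 1.425 = 2224.1173 kcal/day.

2224 kilocalories daily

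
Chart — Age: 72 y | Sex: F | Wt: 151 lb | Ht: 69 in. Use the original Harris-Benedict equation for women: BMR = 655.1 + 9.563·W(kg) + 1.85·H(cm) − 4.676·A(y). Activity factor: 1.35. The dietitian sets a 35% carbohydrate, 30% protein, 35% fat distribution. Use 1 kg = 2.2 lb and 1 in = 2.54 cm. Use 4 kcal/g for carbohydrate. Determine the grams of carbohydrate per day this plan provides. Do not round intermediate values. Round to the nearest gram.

153 g/day

Convert to metric: weight = 151 ÷ 2.2 = 68.6364 kg; height = 69 × 2.54 = 175.26 cm.
Harris-Benedict: BMR = 655.1 + 9.563(68.6364) + 1.85(175.26) − 4.676(72) = 1299.0285 kcal/day.
TEE = 1299.0285 × 1.35 = 1753.6885 kcal/day.
Carbohydrate energy = 35% × 1753.6885 = 613.791 kcal.
Carbohydrate = 613.791 ÷ 4 kcal/g = 153.4477 g.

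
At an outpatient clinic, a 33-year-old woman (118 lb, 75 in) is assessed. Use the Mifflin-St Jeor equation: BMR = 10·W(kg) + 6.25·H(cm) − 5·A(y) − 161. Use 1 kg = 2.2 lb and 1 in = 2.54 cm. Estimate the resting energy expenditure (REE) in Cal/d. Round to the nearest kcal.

1401 Cal/d

Convert to metric: weight = 118 ÷ 2.2 = 53.6364 kg; height = 75 × 2.54 = 190.5 cm.
Mifflin-St Jeor (female): BMR = 10(53.6364) + 6.25(190.5) − 5(33) − 161 = 536.3636 + 1190.625 − 165 − 161 = 1400.9886 kcal/day.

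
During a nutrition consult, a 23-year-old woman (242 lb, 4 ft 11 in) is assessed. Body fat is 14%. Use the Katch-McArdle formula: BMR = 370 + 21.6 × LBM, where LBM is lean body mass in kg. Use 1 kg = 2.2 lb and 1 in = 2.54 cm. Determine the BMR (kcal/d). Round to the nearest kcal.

Convert to metric: weight = 242 ÷ 2.2 = 110 kg; height = (4×12 + 11) × 2.54 = 59 × 2.54 = 149.86 cm.
LBM = 110 × (1 − 0.14) = 94.6 kg. Katch-McArdle: BMR = 370 + 21.6 × 94.6 = 2413.36 kcal/day.

2413 kcal/d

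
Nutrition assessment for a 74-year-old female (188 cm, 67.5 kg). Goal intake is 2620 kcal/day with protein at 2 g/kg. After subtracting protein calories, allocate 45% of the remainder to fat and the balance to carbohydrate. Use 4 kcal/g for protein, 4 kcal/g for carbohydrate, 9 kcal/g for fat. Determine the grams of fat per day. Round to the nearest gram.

104 g/day

Protein = 2 × 67.5 = 135 g → 135 × 4 = 540 kcal.
Non-protein calories = 2620 − 540 = 2080 kcal.
Fat: 45% × 2080 = 936 kcal; carbohydrate: 1144 kcal.
Fat: 936 kcal ÷ 9 kcal/g = 104 g.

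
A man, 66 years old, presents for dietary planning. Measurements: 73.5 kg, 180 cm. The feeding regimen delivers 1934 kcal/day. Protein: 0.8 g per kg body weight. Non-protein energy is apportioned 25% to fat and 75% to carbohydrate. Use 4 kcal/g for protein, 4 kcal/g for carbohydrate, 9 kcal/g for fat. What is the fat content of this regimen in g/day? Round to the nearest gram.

Protein = 0.8 × 73.5 = 58.8 g → 58.8 × 4 = 235.2 kcal.
Non-protein calories = 1934 − 235.2 = 1698.8 kcal.
Fat: 25% × 1698.8 = 424.7 kcal; carbohydrate: 1274.1 kcal.
Fat: 424.7 kcal ÷ 9 kcal/g = 47.1889 g.

47 g/day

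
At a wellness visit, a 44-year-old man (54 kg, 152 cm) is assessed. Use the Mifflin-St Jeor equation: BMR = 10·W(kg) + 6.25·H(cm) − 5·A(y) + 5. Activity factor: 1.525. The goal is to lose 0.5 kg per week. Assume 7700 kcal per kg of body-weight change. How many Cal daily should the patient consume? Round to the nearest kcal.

1394 Cal daily

Mifflin-St Jeor (male): BMR = 10(54) + 6.25(152) − 5(44) + 5 = 540 + 950 − 220 + 5 = 1275 kcal/day.
TEE = 1275 × 1.525 = 1944.375 kcal/day.
Required daily deficit = 0.5 × 7700 ÷ 7 = 550 kcal/day.
Target intake = 1944.375 − 550 = 1394.375 kcal/day.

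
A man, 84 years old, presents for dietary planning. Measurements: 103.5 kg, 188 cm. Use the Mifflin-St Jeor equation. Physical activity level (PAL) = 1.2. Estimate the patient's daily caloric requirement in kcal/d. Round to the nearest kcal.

Mifflin-St Jeor (male): BMR = 10(103.5) + 6.25(188) − 5(84) + 5 = 1035 + 1175 − 420 + 5 = 1795 kcal/day.
TEE = BMR × activity factor = 1795 × 1.2 = 2154 kcal/day.

2154 kcal/d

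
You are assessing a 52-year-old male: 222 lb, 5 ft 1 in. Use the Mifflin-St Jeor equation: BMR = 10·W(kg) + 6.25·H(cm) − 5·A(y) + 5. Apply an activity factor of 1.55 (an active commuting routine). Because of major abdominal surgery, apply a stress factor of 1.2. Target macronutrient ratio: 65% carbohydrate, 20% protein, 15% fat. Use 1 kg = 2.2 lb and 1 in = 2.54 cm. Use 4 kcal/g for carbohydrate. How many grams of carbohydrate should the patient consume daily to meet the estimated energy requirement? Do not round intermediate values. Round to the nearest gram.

521 g/day

Convert to metric: weight = 222 ÷ 2.2 = 100.9091 kg; height = (5×12 + 1) × 2.54 = 61 × 2.54 = 154.94 cm.
Mifflin-St Jeor (male): BMR = 10(100.9091) + 6.25(154.94) − 5(52) + 5 = 1009.0909 + 968.375 − 260 + 5 = 1722.4659 kcal/day.
TEE = 1722.4659 × 1.55 = 2669.8222 kcal/day.
With stress factor 1.2: 2669.8222 × 1.2 = 3203.7866 kcal/day.
Carbohydrate energy = 65% × 3203.7866 = 2082.4613 kcal.
Carbohydrate = 2082.4613 ÷ 4 kcal/g = 520.6153 g.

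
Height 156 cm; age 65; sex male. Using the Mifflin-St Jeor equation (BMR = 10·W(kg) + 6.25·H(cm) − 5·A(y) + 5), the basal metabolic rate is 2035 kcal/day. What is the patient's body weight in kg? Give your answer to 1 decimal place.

2035 = 10·W + 6.25(156) − 5(65) + 5
10·W = 2035 − 655 = 1380, so W = 138 kg.

138.0 kg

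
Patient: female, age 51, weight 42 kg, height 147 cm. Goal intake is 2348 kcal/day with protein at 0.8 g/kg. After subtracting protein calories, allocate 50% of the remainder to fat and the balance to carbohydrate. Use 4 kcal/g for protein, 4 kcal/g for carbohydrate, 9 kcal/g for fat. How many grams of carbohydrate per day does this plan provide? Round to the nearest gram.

277 g/day

Protein = 0.8 × 42 = 33.6 g → 33.6 × 4 = 134.4 kcal.
Non-protein calories = 2348 − 134.4 = 2213.6 kcal.
Fat: 50% × 2213.6 = 1106.8 kcal; carbohydrate: 1106.8 kcal.
Carbohydrate: 1106.8 kcal ÷ 4 kcal/g = 276.7 g.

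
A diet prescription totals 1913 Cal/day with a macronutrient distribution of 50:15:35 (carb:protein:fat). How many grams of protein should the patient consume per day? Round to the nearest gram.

Protein energy = 15% × 1913 = 286.95 kcal.
At 4 kcal/g: 286.95 ÷ 4 = 71.7375 g.

72 g/day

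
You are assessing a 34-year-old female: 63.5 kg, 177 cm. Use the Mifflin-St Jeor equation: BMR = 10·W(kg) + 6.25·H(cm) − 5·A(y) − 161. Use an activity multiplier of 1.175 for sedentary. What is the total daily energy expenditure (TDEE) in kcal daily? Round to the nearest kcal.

1657 kcal daily

Mifflin-St Jeor (female): BMR = 10(63.5) + 6.25(177) − 5(34) − 161 = 635 + 1106.25 − 170 − 161 = 1410.25 kcal/day.
TEE = BMR × activity factor = 1410.25 × 1.175 = 1657.0438 kcal/day.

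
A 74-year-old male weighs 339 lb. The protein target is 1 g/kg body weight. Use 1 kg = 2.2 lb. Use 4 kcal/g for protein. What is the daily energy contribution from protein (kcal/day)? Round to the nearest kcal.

616 kcal/day

Weight in kg = 339 ÷ 2.2 = 154.0909 kg.
Protein = 1 g/kg × 154.0909 kg = 154.0909 g/day.
Protein energy = 154.0909 g × 4 kcal/g = 616.3636 kcal/day.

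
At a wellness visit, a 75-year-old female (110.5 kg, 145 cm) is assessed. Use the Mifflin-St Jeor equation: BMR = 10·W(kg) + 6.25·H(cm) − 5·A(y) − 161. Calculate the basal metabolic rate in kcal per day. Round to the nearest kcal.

Mifflin-St Jeor (female): BMR = 10(110.5) + 6.25(145) − 5(75) − 161 = 1105 + 906.25 − 375 − 161 = 1475.25 kcal/day.

1475 kcal per day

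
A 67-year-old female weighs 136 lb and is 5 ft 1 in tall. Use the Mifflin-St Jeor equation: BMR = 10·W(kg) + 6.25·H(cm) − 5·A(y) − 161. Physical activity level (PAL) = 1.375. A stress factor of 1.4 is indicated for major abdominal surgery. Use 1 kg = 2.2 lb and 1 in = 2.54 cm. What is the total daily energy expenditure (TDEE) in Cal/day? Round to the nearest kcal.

Convert to metric: weight = 136 ÷ 2.2 = 61.8182 kg; height = (5×12 + 1) × 2.54 = 61 × 2.54 = 154.94 cm.
Mifflin-St Jeor (female): BMR = 10(61.8182) + 6.25(154.94) − 5(67) − 161 = 618.1818 + 968.375 − 335 − 161 = 1090.5568 kcal/day.
TEE = BMR × activity factor = 1090.5568 × 1.375 = 1499.5156 kcal/day.
Apply stress factor: 1499.5156 × 1.4 = 2099.3219 kcal/day.

2099 Cal/day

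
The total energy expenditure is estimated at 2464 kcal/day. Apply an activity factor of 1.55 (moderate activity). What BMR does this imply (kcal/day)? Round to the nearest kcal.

1590 kcal/day

BMR = TEE ÷ activity factor = 2464 ÷ 1.55 = 1589.6774 kcal/day.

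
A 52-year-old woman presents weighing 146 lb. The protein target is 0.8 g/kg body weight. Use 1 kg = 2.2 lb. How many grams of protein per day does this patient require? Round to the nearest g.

Weight in kg = 146 ÷ 2.2 = 66.3636 kg.
Protein = 0.8 g/kg × 66.3636 kg = 53.0909 g/day.

53 g/day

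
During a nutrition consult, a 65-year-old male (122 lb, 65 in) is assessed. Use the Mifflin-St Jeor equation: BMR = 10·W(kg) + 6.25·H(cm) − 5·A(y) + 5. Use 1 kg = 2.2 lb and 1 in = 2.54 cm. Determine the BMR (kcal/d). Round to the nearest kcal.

Convert to metric: weight = 122 ÷ 2.2 = 55.4545 kg; height = 65 × 2.54 = 165.1 cm.
Mifflin-St Jeor (male): BMR = 10(55.4545) + 6.25(165.1) − 5(65) + 5 = 554.5455 + 1031.875 − 325 + 5 = 1266.4205 kcal/day.

1266 kcal/d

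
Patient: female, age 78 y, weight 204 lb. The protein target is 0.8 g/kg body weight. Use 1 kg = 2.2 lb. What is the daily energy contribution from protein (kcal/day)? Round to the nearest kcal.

297 kcal/day

Weight in kg = 204 ÷ 2.2 = 92.7273 kg.
Protein = 0.8 g/kg × 92.7273 kg = 74.1818 g/day.
Protein energy = 74.1818 g × 4 kcal/g = 296.7273 kcal/day.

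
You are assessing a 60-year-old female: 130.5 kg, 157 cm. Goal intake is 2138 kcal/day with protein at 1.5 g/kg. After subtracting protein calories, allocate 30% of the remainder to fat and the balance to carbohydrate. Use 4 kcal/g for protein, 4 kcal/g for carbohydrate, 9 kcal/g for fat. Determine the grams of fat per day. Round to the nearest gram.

Protein = 1.5 × 130.5 = 195.75 g → 195.75 × 4 = 783 kcal.
Non-protein calories = 2138 − 783 = 1355 kcal.
Fat: 30% × 1355 = 406.5 kcal; carbohydrate: 948.5 kcal.
Fat: 406.5 kcal ÷ 9 kcal/g = 45.1667 g.

45 g/day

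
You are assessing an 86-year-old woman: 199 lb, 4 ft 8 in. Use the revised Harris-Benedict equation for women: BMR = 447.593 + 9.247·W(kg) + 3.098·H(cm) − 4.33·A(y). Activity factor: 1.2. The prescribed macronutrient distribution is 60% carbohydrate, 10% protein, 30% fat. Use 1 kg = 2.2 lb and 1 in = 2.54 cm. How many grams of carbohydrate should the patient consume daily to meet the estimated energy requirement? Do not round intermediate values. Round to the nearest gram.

243 g/day

Convert to metric: weight = 199 ÷ 2.2 = 90.4545 kg; height = (4×12 + 8) × 2.54 = 56 × 2.54 = 142.24 cm.
Harris-Benedict: BMR = 447.593 + 9.247(90.4545) + 3.098(142.24) − 4.33(86) = 1352.3057 kcal/day.
TEE = 1352.3057 × 1.2 = 1622.7668 kcal/day.
Carbohydrate energy = 60% × 1622.7668 = 973.6601 kcal.
Carbohydrate = 973.6601 ÷ 4 kcal/g = 243.415 g.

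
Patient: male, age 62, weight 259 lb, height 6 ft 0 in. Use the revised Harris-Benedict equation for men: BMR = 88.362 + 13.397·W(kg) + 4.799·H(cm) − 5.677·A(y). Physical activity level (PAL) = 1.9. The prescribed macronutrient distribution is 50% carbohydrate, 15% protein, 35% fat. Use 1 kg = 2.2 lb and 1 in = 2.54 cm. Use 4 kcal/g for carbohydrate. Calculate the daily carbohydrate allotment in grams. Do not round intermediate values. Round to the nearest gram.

Convert to metric: weight = 259 ÷ 2.2 = 117.7273 kg; height = (6×12 + 0) × 2.54 = 72 × 2.54 = 182.88 cm.
Harris-Benedict: BMR = 88.362 + 13.397(117.7273) + 4.799(182.88) − 5.677(62) = 2191.2214 kcal/day.
TEE = 2191.2214 × 1.9 = 4163.3206 kcal/day.
Carbohydrate energy = 50% × 4163.3206 = 2081.6603 kcal.
Carbohydrate = 2081.6603 ÷ 4 kcal/g = 520.4151 g.

520 g/day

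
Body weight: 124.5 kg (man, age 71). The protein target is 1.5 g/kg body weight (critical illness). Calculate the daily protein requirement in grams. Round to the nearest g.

187 g/day

Protein = 1.5 g/kg × 124.5 kg = 186.75 g/day.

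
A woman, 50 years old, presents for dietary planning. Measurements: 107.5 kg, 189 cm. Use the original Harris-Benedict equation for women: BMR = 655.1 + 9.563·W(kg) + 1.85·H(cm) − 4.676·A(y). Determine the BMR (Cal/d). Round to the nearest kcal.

1799 Cal/d

Harris-Benedict: BMR = 655.1 + 9.563(107.5) + 1.85(189) − 4.676(50) = 1798.9725 kcal/day.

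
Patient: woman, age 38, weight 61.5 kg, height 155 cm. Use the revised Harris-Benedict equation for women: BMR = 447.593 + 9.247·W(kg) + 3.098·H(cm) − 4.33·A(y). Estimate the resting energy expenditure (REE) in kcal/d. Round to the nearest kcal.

1332 kcal/d

Harris-Benedict: BMR = 447.593 + 9.247(61.5) + 3.098(155) − 4.33(38) = 1331.9335 kcal/day.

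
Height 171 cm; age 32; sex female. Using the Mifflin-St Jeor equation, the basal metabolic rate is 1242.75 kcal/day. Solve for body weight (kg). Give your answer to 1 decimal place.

49.5 kg

1242.75 = 10·W + 6.25(171) − 5(32) − 161
10·W = 1242.75 − 747.75 = 495, so W = 49.5 kg.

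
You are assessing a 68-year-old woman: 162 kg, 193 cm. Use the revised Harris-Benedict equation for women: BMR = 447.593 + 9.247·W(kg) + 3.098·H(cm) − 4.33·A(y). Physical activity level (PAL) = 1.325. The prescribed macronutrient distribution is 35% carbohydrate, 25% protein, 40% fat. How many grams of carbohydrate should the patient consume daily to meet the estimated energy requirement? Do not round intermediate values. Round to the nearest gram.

Harris-Benedict: BMR = 447.593 + 9.247(162) + 3.098(193) − 4.33(68) = 2249.081 kcal/day.
TEE = 2249.081 × 1.325 = 2980.0323 kcal/day.
Carbohydrate energy = 35% × 2980.0323 = 1043.0113 kcal.
Carbohydrate = 1043.0113 ÷ 4 kcal/g = 260.7528 g.

261 g/day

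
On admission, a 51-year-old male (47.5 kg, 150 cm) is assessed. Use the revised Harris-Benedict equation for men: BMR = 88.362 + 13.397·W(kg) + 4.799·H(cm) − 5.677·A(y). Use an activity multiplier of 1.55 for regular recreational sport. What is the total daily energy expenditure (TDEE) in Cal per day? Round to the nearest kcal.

1790 Cal per day

Harris-Benedict: BMR = 88.362 + 13.397(47.5) + 4.799(150) − 5.677(51) = 1155.0425 kcal/day.
TEE = BMR × activity factor = 1155.0425 × 1.55 = 1790.3159 kcal/day.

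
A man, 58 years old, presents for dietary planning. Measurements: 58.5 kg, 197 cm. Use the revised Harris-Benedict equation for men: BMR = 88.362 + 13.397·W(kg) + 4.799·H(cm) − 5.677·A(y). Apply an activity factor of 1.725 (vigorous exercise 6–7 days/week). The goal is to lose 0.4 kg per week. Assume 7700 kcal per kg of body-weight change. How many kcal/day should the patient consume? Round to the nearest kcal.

2127 kcal/day

Harris-Benedict: BMR = 88.362 + 13.397(58.5) + 4.799(197) − 5.677(58) = 1488.2235 kcal/day.
TEE = 1488.2235 × 1.725 = 2567.1855 kcal/day.
Required daily deficit = 0.4 × 7700 ÷ 7 = 440 kcal/day.
Target intake = 2567.1855 − 440 = 2127.1855 kcal/day.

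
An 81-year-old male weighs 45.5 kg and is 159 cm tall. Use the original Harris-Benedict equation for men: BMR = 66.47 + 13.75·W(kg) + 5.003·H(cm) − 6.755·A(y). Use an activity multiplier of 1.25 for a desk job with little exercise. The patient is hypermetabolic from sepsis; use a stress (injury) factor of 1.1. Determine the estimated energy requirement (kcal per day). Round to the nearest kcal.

1293 kcal per day

Harris-Benedict: BMR = 66.47 + 13.75(45.5) + 5.003(159) − 6.755(81) = 940.417 kcal/day.
TEE = BMR × activity factor = 940.417 × 1.25 = 1175.5213 kcal/day.
Apply stress factor: 1175.5213 × 1.1 = 1293.0734 kcal/day.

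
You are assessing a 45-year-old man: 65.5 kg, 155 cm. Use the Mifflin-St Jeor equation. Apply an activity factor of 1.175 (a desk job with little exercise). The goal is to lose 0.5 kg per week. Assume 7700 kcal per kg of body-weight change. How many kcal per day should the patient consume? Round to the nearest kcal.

1099 kcal per day

Mifflin-St Jeor (male): BMR = 10(65.5) + 6.25(155) − 5(45) + 5 = 655 + 968.75 − 225 + 5 = 1403.75 kcal/day.
TEE = 1403.75 × 1.175 = 1649.4063 kcal/day.
Required daily deficit = 0.5 × 7700 ÷ 7 = 550 kcal/day.
Target intake = 1649.4063 − 550 = 1099.4063 kcal/day.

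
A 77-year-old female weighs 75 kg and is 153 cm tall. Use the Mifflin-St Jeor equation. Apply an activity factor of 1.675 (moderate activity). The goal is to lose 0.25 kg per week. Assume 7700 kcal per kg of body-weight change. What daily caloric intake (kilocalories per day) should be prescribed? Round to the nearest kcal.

1668 kilocalories per day

Mifflin-St Jeor (female): BMR = 10(75) + 6.25(153) − 5(77) − 161 = 750 + 956.25 − 385 − 161 = 1160.25 kcal/day.
TEE = 1160.25 × 1.675 = 1943.4188 kcal/day.
Required daily deficit = 0.25 × 7700 ÷ 7 = 275 kcal/day.
Target intake = 1943.4188 − 275 = 1668.4188 kcal/day.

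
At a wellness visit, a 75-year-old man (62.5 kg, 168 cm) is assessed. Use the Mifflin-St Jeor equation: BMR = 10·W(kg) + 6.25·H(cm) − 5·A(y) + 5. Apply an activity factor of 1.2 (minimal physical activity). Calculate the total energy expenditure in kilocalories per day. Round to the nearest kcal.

1566 kilocalories per day

Mifflin-St Jeor (male): BMR = 10(62.5) + 6.25(168) − 5(75) + 5 = 625 + 1050 − 375 + 5 = 1305 kcal/day.
TEE = BMR × activity factor = 1305 × 1.2 = 1566 kcal/day.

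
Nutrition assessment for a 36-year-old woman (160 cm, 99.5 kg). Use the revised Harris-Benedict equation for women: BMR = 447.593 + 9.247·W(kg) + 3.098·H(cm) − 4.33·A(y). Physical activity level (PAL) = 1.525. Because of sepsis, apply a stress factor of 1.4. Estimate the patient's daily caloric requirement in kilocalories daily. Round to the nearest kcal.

3645 kilocalories daily

Harris-Benedict: BMR = 447.593 + 9.247(99.5) + 3.098(160) − 4.33(36) = 1707.4695 kcal/day.
TEE = BMR × activity factor = 1707.4695 × 1.525 = 2603.891 kcal/day.
Apply stress factor: 2603.891 × 1.4 = 3645.4474 kcal/day.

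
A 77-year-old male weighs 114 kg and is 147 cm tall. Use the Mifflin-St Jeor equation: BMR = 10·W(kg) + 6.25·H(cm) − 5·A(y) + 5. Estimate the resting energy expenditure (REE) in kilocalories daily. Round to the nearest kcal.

1679 kilocalories daily

Mifflin-St Jeor (male): BMR = 10(114) + 6.25(147) − 5(77) + 5 = 1140 + 918.75 − 385 + 5 = 1678.75 kcal/day.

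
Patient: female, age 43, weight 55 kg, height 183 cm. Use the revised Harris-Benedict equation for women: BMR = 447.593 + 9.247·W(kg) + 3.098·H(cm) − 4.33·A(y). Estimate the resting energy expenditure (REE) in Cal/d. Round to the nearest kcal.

1337 Cal/d

Harris-Benedict: BMR = 447.593 + 9.247(55) + 3.098(183) − 4.33(43) = 1336.922 kcal/day.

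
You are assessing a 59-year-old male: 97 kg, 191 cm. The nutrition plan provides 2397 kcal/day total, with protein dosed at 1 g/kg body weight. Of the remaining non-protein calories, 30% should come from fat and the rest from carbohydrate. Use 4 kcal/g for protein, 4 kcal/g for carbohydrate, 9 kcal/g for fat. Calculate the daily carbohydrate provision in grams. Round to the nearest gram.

Protein = 1 × 97 = 97 g → 97 × 4 = 388 kcal.
Non-protein calories = 2397 − 388 = 2009 kcal.
Fat: 30% × 2009 = 602.7 kcal; carbohydrate: 1406.3 kcal.
Carbohydrate: 1406.3 kcal ÷ 4 kcal/g = 351.575 g.

352 g/day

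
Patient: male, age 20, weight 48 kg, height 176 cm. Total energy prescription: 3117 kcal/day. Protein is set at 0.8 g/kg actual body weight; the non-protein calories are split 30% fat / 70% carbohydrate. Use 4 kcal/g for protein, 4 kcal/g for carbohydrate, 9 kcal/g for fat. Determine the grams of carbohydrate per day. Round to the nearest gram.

Protein = 0.8 × 48 = 38.4 g → 38.4 × 4 = 153.6 kcal.
Non-protein calories = 3117 − 153.6 = 2963.4 kcal.
Fat: 30% × 2963.4 = 889.02 kcal; carbohydrate: 2074.38 kcal.
Carbohydrate: 2074.38 kcal ÷ 4 kcal/g = 518.595 g.

519 g/day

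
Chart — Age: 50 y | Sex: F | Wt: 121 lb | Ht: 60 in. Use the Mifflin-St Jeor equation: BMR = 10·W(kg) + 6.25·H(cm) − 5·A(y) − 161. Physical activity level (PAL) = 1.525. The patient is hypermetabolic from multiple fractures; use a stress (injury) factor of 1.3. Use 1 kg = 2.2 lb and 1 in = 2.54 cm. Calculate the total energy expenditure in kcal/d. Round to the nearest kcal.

2164 kcal/d

Convert to metric: weight = 121 ÷ 2.2 = 55 kg; height = 60 × 2.54 = 152.4 cm.
Mifflin-St Jeor (female): BMR = 10(55) + 6.25(152.4) − 5(50) − 161 = 550 + 952.5 − 250 − 161 = 1091.5 kcal/day.
TEE = BMR × activity factor = 1091.5 × 1.525 = 1664.5375 kcal/day.
Apply stress factor: 1664.5375 × 1.3 = 2163.8988 kcal/day.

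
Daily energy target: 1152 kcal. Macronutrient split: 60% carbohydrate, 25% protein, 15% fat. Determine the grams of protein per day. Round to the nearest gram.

72 g/day

Protein energy = 25% × 1152 = 288 kcal.
At 4 kcal/g: 288 ÷ 4 = 72 g.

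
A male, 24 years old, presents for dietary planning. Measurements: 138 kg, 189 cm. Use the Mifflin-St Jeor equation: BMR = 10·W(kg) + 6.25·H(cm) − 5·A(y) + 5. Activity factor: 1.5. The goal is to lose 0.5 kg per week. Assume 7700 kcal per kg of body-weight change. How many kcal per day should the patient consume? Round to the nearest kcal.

3119 kcal per day

Mifflin-St Jeor (male): BMR = 10(138) + 6.25(189) − 5(24) + 5 = 1380 + 1181.25 − 120 + 5 = 2446.25 kcal/day.
TEE = 2446.25 × 1.5 = 3669.375 kcal/day.
Required daily deficit = 0.5 × 7700 ÷ 7 = 550 kcal/day.
Target intake = 3669.375 − 550 = 3119.375 kcal/day.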